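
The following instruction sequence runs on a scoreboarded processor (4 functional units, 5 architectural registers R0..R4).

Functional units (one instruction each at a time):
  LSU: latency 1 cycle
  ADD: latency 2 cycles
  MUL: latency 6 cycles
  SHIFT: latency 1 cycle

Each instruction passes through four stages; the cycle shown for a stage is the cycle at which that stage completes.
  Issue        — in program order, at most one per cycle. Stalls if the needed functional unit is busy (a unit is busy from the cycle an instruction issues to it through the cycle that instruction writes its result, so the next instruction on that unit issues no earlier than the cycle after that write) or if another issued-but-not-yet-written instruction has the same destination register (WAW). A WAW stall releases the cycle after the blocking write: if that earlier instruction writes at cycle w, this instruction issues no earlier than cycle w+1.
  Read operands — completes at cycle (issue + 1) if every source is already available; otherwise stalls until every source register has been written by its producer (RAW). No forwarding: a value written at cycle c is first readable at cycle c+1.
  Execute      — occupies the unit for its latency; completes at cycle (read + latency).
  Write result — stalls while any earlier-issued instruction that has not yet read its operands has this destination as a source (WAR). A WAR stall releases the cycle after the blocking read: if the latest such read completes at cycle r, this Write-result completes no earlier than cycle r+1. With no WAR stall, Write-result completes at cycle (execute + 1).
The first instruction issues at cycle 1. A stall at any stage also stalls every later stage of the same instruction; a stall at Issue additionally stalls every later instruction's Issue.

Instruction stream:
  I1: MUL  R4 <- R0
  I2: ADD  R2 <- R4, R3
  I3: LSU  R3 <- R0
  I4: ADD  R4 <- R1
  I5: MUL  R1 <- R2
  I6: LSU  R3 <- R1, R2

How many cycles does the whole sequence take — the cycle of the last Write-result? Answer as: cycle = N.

t=1  I1 dispatched to MUL
t=2  I1 operands ready · I2 dispatched to ADD
t=3  I3 dispatched to LSU
t=4  I3 operands ready
t=5  I3 complete
t=8  I1 complete
t=9  R4←I1
t=10  I2 operands ready
t=11  R3←I3
t=12  I2 complete
t=13  R2←I2
t=14  I4 dispatched to ADD
t=15  I4 operands ready · I5 dispatched to MUL
t=16  I5 operands ready · I6 dispatched to LSU
t=17  I4 complete
t=18  R4←I4
t=22  I5 complete
t=23  R1←I5
t=24  I6 operands ready
t=25  I6 complete
t=26  R3←I6

cycle = 26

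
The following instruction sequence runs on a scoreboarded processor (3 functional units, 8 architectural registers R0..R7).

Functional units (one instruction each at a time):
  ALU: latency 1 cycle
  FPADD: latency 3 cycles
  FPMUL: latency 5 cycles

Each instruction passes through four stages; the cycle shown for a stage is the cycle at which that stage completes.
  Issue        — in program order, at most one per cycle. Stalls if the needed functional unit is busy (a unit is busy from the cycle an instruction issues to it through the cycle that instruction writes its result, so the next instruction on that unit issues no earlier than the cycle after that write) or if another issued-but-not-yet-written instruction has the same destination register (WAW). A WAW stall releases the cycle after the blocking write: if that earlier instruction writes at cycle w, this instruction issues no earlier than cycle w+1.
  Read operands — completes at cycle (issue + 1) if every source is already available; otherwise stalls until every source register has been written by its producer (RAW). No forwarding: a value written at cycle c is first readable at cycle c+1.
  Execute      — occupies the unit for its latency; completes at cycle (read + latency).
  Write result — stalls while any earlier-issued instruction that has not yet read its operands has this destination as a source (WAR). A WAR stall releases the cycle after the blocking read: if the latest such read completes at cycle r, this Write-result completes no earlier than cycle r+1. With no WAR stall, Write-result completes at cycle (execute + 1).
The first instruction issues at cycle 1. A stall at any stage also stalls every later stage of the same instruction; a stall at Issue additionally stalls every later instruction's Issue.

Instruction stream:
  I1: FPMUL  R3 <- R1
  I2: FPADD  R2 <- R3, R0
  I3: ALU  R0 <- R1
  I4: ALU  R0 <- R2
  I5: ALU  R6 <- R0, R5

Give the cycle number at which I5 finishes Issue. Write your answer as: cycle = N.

I1 -> (1, 2, 7, 8)
I2 -> (2, 9, 12, 13)  // RAW R3: wait I1 write@8
I3 -> (3, 4, 5, 10)  // WAR R0: wait I2 read@9
I4 -> (11, 14, 15, 16)  // struct: ALU busy until I3 writes@10, RAW R2: wait I2 write@13
I5 -> (17, 18, 19, 20)  // struct: ALU busy until I4 writes@16

cycle = 17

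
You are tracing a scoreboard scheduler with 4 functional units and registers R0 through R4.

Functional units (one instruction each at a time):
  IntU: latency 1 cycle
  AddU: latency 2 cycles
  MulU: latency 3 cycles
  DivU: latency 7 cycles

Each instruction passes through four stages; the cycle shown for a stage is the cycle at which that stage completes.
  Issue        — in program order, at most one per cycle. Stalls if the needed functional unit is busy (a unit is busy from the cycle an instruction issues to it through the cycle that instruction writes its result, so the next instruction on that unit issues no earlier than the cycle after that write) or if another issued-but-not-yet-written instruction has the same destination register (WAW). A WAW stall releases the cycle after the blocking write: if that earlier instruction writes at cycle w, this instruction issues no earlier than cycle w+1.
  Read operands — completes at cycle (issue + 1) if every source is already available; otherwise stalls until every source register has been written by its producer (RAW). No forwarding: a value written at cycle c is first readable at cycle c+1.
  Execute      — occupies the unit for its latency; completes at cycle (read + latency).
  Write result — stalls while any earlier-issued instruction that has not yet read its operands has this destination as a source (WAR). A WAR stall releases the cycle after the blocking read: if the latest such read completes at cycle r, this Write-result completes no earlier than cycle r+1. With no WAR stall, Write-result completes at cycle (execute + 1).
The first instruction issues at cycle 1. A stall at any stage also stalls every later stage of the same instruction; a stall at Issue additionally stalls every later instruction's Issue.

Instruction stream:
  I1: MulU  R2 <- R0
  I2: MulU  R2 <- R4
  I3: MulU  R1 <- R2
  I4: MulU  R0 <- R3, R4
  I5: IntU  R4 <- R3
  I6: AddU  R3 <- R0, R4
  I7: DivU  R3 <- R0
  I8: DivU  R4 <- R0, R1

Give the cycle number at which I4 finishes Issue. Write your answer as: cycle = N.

1) issue 1, read 2, done 5, write 6
2) issue 7, read 8, done 11, write 12  <struct: MulU busy until I1 writes@6>
3) issue 13, read 14, done 17, write 18  <struct: MulU busy until I2 writes@12>
4) issue 19, read 20, done 23, write 24  <struct: MulU busy until I3 writes@18>
5) issue 20, read 21, done 22, write 23
6) issue 21, read 25, done 27, write 28  <RAW R0: wait I4 write@24>
7) issue 29, read 30, done 37, write 38  <WAW R3: wait I6 write@28>
8) issue 39, read 40, done 47, write 48  <struct: DivU busy until I7 writes@38>

cycle = 19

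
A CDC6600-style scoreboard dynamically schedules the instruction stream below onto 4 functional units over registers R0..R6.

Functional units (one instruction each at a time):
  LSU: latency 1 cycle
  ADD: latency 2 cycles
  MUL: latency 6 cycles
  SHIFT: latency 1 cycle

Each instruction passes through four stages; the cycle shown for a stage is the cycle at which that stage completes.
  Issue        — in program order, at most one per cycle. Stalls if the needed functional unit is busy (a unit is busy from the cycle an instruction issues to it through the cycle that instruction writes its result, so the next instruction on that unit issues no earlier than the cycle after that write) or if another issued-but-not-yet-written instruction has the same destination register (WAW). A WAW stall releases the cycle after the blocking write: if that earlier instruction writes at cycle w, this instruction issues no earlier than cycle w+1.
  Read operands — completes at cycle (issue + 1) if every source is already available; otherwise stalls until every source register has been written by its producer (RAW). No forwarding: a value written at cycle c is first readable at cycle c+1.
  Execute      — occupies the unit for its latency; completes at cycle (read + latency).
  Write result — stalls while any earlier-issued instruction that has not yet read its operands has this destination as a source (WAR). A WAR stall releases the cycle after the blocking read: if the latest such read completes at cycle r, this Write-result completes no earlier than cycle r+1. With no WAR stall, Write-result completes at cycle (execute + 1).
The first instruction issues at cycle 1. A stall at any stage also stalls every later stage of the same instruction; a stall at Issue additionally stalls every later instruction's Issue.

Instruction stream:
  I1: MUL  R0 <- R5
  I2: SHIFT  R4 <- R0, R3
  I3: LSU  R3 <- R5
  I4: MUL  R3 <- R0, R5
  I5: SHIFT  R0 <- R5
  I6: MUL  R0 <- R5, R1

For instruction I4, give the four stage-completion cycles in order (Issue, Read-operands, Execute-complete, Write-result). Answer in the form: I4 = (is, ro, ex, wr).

I4 = (12, 13, 19, 20)

  I1 | 1 | 2 | 8 | 9
  I2 | 2 | 10 | 11 | 12   RAW R0: wait I1 write@9
  I3 | 3 | 4 | 5 | 11   WAR R3: wait I2 read@10
  I4 | 12 | 13 | 19 | 20   WAW R3: wait I3 write@11
  I5 | 13 | 14 | 15 | 16
  I6 | 21 | 22 | 28 | 29   struct: MUL busy until I4 writes@20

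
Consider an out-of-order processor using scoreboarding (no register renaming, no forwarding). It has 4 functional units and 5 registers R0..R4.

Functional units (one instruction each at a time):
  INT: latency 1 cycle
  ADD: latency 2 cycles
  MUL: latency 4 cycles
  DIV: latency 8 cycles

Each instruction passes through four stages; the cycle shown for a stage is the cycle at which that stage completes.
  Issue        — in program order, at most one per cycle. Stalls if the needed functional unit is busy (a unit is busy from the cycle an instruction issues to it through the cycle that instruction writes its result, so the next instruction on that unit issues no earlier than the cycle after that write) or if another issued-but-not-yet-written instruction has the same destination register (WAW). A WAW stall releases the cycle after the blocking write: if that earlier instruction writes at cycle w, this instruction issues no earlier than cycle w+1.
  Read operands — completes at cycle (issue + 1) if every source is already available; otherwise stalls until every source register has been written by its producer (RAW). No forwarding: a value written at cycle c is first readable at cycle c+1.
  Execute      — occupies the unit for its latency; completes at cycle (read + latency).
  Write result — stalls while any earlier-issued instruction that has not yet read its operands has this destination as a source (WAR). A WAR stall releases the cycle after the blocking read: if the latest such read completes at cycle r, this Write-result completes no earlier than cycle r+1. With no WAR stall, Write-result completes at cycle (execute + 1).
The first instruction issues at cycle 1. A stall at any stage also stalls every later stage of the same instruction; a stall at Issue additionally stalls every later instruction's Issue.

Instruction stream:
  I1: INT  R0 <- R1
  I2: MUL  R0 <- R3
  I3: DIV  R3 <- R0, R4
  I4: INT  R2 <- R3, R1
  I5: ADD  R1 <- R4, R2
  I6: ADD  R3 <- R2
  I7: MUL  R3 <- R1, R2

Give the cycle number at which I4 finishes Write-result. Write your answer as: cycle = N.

1) issue 1, read 2, done 3, write 4
2) issue 5, read 6, done 10, write 11  <WAW R0: wait I1 write@4>
3) issue 6, read 12, done 20, write 21  <RAW R0: wait I2 write@11>
4) issue 7, read 22, done 23, write 24  <RAW R3: wait I3 write@21>
5) issue 8, read 25, done 27, write 28  <RAW R2: wait I4 write@24>
6) issue 29, read 30, done 32, write 33  <struct: ADD busy until I5 writes@28>
7) issue 34, read 35, done 39, write 40  <WAW R3: wait I6 write@33>

cycle = 24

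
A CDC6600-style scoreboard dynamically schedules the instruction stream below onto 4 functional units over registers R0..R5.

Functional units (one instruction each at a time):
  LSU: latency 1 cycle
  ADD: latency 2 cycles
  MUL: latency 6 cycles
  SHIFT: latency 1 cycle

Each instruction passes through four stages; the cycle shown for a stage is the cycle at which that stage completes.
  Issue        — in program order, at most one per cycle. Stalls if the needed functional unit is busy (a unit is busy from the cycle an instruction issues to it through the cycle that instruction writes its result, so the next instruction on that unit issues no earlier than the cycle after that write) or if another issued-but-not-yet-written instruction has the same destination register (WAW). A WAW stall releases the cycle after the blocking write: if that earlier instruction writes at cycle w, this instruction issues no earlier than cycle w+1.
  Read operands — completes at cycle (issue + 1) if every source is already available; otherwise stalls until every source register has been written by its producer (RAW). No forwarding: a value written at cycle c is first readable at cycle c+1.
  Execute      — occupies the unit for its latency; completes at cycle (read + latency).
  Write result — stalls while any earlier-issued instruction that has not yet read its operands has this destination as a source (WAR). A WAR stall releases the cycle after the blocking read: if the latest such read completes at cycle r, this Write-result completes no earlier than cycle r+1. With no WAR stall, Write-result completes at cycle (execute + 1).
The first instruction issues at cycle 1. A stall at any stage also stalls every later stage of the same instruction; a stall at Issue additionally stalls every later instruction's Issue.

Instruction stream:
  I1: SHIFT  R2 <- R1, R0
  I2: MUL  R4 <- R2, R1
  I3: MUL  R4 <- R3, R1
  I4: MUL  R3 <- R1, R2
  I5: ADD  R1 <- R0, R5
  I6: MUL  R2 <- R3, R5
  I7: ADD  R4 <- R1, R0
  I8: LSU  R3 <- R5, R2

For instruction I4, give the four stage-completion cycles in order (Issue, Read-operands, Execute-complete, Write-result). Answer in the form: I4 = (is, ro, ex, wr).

I4 = (22, 23, 29, 30)

I1 -> (1, 2, 3, 4)
I2 -> (2, 5, 11, 12)  // RAW R2: wait I1 write@4
I3 -> (13, 14, 20, 21)  // struct: MUL busy until I2 writes@12
I4 -> (22, 23, 29, 30)  // struct: MUL busy until I3 writes@21
I5 -> (23, 24, 26, 27)
I6 -> (31, 32, 38, 39)  // struct: MUL busy until I4 writes@30
I7 -> (32, 33, 35, 36)
I8 -> (33, 40, 41, 42)  // RAW R2: wait I6 write@39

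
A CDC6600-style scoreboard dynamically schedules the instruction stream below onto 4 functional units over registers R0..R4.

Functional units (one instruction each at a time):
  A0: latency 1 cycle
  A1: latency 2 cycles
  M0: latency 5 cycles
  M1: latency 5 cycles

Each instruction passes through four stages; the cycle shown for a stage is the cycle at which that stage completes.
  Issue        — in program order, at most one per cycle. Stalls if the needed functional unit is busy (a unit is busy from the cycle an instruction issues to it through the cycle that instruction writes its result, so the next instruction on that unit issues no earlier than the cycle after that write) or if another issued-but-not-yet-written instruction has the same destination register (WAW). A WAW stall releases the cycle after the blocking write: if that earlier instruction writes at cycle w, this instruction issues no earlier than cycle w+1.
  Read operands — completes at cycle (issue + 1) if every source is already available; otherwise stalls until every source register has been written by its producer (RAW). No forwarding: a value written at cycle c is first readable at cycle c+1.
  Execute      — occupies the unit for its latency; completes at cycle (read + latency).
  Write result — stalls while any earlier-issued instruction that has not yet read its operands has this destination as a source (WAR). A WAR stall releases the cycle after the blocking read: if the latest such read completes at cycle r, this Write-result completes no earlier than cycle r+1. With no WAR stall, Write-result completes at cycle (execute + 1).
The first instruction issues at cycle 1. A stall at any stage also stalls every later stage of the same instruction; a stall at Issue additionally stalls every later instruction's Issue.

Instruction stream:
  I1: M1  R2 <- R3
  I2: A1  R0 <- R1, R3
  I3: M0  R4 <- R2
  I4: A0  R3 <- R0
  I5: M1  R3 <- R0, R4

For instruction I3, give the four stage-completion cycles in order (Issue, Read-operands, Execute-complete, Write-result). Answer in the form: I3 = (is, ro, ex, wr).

[1] I1 issues→M1
[2] I1 reads | I2 issues→A1
[3] I2 reads | I3 issues→M0
[4] I4 issues→A0
[5] I2 exec-done
[6] I2 writes R0
[7] I1 exec-done | I4 reads
[8] I1 writes R2 | I4 exec-done
[9] I3 reads | I4 writes R3
[10] I5 issues→M1
[14] I3 exec-done
[15] I3 writes R4
[16] I5 reads
[21] I5 exec-done
[22] I5 writes R3

I3 = (3, 9, 14, 15)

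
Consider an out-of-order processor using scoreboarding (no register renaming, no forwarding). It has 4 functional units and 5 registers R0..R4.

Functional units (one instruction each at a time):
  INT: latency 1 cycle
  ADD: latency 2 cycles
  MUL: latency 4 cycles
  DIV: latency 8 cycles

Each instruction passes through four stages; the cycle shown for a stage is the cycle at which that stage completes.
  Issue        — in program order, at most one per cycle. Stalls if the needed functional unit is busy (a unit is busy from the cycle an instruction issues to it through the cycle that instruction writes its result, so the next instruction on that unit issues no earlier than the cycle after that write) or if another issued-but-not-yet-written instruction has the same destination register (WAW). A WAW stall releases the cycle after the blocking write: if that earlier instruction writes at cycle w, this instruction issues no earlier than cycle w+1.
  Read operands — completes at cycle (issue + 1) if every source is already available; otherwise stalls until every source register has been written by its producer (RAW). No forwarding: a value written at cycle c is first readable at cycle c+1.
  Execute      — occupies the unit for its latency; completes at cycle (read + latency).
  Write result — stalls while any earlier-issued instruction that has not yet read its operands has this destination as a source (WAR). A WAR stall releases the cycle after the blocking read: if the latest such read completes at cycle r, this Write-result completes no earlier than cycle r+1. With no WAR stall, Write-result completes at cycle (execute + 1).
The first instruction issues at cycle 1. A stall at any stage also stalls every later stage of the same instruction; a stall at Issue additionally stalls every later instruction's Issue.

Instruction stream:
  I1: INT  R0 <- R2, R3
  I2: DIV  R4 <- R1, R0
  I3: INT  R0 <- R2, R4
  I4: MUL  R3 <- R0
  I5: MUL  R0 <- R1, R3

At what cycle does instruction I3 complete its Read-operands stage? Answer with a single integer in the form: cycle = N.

1) issue 1, read 2, done 3, write 4
2) issue 2, read 5, done 13, write 14  <RAW R0: wait I1 write@4>
3) issue 5, read 15, done 16, write 17  <struct: INT busy until I1 writes@4 / RAW R4: wait I2 write@14>
4) issue 6, read 18, done 22, write 23  <RAW R0: wait I3 write@17>
5) issue 24, read 25, done 29, write 30  <struct: MUL busy until I4 writes@23>

cycle = 15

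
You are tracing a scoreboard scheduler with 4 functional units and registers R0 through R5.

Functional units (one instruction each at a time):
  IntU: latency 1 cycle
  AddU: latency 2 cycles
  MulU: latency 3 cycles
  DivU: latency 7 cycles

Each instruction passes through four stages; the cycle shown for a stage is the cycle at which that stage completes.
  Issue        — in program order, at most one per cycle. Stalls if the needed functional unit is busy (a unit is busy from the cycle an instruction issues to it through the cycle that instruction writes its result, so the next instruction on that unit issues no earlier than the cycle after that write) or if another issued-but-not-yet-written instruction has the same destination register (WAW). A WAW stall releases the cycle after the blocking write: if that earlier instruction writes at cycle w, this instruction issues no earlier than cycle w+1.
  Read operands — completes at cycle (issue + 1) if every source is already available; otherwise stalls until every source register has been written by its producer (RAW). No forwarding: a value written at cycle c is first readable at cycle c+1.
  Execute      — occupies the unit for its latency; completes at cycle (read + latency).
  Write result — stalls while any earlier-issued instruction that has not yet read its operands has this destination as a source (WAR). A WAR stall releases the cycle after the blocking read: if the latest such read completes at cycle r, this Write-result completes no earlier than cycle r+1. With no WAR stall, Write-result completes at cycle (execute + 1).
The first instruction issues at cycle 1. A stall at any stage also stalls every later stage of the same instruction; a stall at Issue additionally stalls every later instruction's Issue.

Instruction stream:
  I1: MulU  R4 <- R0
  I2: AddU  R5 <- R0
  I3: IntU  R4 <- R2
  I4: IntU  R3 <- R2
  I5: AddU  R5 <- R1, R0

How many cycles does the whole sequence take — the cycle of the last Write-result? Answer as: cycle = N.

I1  is:1  ro:2  ex:5  wr:6
I2  is:2  ro:3  ex:5  wr:6
I3  is:7  ro:8  ex:9  wr:10  — WAW R4: wait I1 write@6
I4  is:11  ro:12  ex:13  wr:14  — struct: IntU busy until I3 writes@10
I5  is:12  ro:13  ex:15  wr:16

cycle = 16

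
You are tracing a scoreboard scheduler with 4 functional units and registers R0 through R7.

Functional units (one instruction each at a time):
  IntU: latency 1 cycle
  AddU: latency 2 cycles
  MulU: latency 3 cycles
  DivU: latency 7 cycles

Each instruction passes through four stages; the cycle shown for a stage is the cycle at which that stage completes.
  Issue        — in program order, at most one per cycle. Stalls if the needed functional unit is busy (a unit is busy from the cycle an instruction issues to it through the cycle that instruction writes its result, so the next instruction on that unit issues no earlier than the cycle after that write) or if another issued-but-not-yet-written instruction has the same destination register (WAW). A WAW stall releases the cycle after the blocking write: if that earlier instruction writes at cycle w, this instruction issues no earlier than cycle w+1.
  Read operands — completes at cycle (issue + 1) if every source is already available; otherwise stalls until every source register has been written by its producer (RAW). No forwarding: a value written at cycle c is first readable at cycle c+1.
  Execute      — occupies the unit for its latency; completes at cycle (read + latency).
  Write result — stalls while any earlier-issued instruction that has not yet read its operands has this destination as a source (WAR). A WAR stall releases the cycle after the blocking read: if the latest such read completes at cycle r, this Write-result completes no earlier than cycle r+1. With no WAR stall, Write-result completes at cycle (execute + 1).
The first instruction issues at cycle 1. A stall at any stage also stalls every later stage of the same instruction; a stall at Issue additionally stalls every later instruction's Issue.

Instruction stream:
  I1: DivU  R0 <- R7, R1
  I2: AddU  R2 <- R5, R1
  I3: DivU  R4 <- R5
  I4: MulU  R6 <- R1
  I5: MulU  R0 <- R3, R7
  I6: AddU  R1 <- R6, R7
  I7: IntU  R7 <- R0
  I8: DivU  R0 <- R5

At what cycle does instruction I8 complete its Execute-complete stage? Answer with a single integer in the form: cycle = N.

cycle = 32

c1: I1→DivU
c2: I1 RO; I2→AddU
c3: I2 RO
c5: I2 EX
c6: I2 WR R2
c9: I1 EX
c10: I1 WR R0
c11: I3→DivU
c12: I3 RO; I4→MulU
c13: I4 RO
c16: I4 EX
c17: I4 WR R6
c18: I5→MulU
c19: I3 EX; I5 RO; I6→AddU
c20: I3 WR R4; I6 RO; I7→IntU
c22: I5 EX; I6 EX
c23: I5 WR R0; I6 WR R1
c24: I7 RO; I8→DivU
c25: I7 EX; I8 RO
c26: I7 WR R7
c32: I8 EX
c33: I8 WR R0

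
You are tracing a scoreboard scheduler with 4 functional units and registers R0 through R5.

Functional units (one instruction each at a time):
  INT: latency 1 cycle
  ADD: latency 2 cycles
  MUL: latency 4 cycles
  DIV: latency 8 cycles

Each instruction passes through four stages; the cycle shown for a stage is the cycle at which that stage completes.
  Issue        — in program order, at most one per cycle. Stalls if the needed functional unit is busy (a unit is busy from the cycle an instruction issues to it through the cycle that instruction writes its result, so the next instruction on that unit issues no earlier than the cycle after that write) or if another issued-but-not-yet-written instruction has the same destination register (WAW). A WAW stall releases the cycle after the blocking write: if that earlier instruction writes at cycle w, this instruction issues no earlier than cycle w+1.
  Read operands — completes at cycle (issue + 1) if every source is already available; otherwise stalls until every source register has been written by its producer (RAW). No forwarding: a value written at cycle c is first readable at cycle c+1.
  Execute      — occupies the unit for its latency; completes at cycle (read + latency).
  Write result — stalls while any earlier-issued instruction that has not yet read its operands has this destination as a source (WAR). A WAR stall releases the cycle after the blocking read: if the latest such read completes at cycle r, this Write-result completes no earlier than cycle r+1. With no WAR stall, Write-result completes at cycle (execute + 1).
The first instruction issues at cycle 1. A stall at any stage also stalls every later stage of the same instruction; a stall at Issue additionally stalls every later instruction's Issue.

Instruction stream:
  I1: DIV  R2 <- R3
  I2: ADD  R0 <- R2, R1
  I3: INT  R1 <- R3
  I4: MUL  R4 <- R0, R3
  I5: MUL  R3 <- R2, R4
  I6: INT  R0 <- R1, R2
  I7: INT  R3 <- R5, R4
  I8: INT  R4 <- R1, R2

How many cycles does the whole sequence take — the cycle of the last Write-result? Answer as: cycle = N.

I1  is:1  ro:2  ex:10  wr:11
I2  is:2  ro:12  ex:14  wr:15  — RAW R2: wait I1 write@11
I3  is:3  ro:4  ex:5  wr:13  — WAR R1: wait I2 read@12
I4  is:4  ro:16  ex:20  wr:21  — RAW R0: wait I2 write@15
I5  is:22  ro:23  ex:27  wr:28  — struct: MUL busy until I4 writes@21
I6  is:23  ro:24  ex:25  wr:26
I7  is:29  ro:30  ex:31  wr:32  — WAW R3: wait I5 write@28
I8  is:33  ro:34  ex:35  wr:36  — struct: INT busy until I7 writes@32

cycle = 36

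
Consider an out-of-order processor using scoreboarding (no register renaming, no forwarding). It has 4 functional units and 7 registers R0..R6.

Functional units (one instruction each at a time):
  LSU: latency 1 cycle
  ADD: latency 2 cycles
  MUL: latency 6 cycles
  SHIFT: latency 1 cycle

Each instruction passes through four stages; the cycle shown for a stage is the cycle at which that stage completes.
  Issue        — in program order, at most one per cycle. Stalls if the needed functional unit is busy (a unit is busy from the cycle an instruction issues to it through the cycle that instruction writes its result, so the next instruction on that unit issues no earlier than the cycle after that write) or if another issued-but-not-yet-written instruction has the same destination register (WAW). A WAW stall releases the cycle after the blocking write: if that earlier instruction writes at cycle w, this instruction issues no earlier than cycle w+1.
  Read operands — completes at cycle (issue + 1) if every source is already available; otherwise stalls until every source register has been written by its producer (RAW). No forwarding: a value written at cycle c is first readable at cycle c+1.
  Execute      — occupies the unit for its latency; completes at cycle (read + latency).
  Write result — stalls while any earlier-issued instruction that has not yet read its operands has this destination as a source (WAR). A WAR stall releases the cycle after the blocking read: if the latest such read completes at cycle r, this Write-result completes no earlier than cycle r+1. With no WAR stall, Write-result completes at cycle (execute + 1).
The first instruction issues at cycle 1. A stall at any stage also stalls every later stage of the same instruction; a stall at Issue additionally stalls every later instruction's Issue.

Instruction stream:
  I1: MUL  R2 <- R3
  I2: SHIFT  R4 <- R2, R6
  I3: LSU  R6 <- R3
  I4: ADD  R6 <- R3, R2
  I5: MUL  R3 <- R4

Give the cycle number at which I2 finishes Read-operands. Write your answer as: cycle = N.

1) issue 1, read 2, done 8, write 9
2) issue 2, read 10, done 11, write 12  <RAW R2: wait I1 write@9>
3) issue 3, read 4, done 5, write 11  <WAR R6: wait I2 read@10>
4) issue 12, read 13, done 15, write 16  <WAW R6: wait I3 write@11>
5) issue 13, read 14, done 20, write 21

cycle = 10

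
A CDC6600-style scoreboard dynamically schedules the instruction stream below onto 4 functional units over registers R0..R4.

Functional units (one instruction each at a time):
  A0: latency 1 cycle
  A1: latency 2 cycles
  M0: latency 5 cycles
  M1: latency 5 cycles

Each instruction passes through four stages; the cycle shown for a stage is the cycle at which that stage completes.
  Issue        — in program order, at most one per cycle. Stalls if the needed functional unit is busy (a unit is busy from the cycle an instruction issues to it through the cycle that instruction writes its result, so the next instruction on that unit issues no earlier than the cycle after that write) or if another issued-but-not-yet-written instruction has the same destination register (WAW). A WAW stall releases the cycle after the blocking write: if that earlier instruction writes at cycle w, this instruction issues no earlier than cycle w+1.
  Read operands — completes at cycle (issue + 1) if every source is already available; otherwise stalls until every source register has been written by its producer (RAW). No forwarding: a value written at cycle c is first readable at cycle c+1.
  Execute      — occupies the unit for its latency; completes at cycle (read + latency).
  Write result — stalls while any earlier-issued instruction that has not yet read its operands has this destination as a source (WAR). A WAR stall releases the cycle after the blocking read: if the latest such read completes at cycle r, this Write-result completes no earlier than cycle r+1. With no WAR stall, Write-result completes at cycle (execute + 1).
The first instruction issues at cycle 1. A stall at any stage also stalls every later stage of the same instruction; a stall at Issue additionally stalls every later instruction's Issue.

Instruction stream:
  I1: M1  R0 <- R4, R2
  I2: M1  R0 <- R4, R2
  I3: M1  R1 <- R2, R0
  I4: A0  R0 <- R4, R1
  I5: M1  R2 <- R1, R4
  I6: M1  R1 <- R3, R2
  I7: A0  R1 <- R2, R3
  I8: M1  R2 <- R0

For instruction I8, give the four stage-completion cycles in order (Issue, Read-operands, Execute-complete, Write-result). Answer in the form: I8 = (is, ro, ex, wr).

[I1] 1/2/7/8
[I2] 9/10/15/16  (struct: M1 busy until I1 writes@8)
[I3] 17/18/23/24  (struct: M1 busy until I2 writes@16)
[I4] 18/25/26/27  (RAW R1: wait I3 write@24)
[I5] 25/26/31/32  (struct: M1 busy until I3 writes@24)
[I6] 33/34/39/40  (struct: M1 busy until I5 writes@32)
[I7] 41/42/43/44  (WAW R1: wait I6 write@40)
[I8] 42/43/48/49

I8 = (42, 43, 48, 49)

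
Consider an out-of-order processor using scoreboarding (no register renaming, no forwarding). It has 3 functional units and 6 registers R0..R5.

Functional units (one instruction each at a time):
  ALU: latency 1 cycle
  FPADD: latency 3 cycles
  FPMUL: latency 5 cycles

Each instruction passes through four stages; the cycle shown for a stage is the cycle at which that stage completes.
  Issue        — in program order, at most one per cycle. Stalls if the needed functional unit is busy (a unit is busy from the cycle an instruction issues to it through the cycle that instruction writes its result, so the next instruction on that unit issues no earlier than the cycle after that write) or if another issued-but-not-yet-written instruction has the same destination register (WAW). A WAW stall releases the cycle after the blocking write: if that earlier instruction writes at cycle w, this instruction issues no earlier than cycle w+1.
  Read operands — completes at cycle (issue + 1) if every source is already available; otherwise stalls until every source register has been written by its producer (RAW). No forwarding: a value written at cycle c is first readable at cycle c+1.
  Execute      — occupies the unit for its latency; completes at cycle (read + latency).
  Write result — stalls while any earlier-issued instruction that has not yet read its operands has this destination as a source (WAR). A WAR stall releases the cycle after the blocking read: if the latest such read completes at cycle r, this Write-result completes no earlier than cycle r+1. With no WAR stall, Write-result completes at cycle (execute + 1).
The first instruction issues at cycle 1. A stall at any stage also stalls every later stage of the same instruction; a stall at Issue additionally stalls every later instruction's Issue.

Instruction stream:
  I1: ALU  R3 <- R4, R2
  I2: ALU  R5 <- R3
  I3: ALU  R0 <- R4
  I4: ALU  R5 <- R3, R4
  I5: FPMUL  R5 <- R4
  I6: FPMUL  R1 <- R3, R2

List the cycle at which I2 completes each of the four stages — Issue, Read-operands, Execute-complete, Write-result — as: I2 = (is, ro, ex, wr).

  I1 | 1 | 2 | 3 | 4
  I2 | 5 | 6 | 7 | 8   struct: ALU busy until I1 writes@4
  I3 | 9 | 10 | 11 | 12   struct: ALU busy until I2 writes@8
  I4 | 13 | 14 | 15 | 16   struct: ALU busy until I3 writes@12
  I5 | 17 | 18 | 23 | 24   WAW R5: wait I4 write@16
  I6 | 25 | 26 | 31 | 32   struct: FPMUL busy until I5 writes@24

I2 = (5, 6, 7, 8)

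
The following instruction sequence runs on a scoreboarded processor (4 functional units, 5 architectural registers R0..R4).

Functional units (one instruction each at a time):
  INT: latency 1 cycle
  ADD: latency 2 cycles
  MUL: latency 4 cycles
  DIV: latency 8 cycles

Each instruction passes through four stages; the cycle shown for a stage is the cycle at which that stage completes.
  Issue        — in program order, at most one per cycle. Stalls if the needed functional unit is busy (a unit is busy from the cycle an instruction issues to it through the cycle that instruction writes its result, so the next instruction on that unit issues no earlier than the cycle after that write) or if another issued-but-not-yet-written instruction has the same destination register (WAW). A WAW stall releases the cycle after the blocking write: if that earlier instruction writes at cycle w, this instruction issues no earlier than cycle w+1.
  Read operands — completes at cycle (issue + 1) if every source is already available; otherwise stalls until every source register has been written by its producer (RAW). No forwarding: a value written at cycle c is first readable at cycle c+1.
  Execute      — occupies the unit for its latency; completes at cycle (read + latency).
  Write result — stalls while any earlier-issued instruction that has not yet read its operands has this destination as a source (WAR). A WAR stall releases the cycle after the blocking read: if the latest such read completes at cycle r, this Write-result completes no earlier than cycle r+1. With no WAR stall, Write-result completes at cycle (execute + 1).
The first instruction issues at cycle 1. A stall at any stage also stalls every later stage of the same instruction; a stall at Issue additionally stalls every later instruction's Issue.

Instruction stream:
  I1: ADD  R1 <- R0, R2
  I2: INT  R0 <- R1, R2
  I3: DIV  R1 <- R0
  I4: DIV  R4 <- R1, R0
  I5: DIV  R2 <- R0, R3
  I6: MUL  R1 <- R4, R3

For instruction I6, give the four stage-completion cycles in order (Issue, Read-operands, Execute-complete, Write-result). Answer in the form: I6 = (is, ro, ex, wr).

c1: I1→ADD
c2: I1 RO | I2→INT
c4: I1 EX
c5: I1 WR R1
c6: I2 RO | I3→DIV
c7: I2 EX
c8: I2 WR R0
c9: I3 RO
c17: I3 EX
c18: I3 WR R1
c19: I4→DIV
c20: I4 RO
c28: I4 EX
c29: I4 WR R4
c30: I5→DIV
c31: I5 RO | I6→MUL
c32: I6 RO
c36: I6 EX
c37: I6 WR R1
c39: I5 EX
c40: I5 WR R2

I6 = (31, 32, 36, 37)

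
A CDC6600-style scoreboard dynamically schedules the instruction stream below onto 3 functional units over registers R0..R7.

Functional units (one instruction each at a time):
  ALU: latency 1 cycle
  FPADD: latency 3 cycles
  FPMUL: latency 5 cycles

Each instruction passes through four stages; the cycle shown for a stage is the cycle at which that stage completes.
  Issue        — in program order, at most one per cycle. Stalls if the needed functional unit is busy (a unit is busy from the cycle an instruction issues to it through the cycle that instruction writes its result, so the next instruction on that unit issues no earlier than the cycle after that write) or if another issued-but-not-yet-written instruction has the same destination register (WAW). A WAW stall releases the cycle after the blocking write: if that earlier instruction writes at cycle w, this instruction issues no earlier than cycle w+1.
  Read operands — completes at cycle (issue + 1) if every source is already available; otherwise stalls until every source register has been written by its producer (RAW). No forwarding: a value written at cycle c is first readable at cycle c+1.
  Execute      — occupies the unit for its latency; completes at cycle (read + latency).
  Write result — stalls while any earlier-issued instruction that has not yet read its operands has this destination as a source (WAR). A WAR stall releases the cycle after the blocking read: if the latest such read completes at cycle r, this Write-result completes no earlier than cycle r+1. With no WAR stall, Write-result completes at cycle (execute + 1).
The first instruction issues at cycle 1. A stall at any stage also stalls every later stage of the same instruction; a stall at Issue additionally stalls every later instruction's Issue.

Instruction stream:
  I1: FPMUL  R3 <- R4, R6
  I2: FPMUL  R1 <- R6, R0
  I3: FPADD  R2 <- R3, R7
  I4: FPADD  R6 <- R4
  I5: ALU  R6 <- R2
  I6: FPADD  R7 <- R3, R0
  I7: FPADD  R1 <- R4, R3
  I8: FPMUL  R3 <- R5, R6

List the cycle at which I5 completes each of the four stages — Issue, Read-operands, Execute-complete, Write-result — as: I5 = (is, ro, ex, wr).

I5 = (22, 23, 24, 25)

cycle 1: issue I1 (FPMUL)
cycle 2: I1 read-ops
cycle 7: I1 finished on FPMUL
cycle 8: I1→R3
cycle 9: issue I2 (FPMUL)
cycle 10: I2 read-ops; issue I3 (FPADD)
cycle 11: I3 read-ops
cycle 14: I3 finished on FPADD
cycle 15: I2 finished on FPMUL; I3→R2
cycle 16: I2→R1; issue I4 (FPADD)
cycle 17: I4 read-ops
cycle 20: I4 finished on FPADD
cycle 21: I4→R6
cycle 22: issue I5 (ALU)
cycle 23: I5 read-ops; issue I6 (FPADD)
cycle 24: I5 finished on ALU; I6 read-ops
cycle 25: I5→R6
cycle 27: I6 finished on FPADD
cycle 28: I6→R7
cycle 29: issue I7 (FPADD)
cycle 30: I7 read-ops; issue I8 (FPMUL)
cycle 31: I8 read-ops
cycle 33: I7 finished on FPADD
cycle 34: I7→R1
cycle 36: I8 finished on FPMUL
cycle 37: I8→R3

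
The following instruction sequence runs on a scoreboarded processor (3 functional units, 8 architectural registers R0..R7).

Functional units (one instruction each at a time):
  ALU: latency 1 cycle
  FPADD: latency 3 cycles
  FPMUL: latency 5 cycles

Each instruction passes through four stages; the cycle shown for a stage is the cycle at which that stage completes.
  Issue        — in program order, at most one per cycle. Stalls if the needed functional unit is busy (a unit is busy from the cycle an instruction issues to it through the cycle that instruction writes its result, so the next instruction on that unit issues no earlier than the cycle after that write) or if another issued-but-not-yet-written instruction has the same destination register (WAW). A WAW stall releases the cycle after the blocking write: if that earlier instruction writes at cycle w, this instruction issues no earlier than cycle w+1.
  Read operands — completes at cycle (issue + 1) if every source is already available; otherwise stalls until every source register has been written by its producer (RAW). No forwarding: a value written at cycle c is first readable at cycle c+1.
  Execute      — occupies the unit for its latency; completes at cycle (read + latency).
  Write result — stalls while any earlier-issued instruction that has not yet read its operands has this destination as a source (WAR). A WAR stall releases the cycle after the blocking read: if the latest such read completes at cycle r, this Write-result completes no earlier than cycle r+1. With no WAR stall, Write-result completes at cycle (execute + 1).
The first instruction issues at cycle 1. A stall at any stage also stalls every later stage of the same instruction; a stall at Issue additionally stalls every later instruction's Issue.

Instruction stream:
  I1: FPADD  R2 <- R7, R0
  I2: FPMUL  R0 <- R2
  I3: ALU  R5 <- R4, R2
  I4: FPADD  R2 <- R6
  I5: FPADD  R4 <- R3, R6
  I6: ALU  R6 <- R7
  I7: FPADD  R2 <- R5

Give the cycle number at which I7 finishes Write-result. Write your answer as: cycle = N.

cycle = 24

c1: issue I1 (FPADD)
c2: I1 read-ops | issue I2 (FPMUL)
c3: issue I3 (ALU)
c5: I1 finished on FPADD
c6: I1→R2
c7: I2 read-ops | I3 read-ops | issue I4 (FPADD)
c8: I3 finished on ALU | I4 read-ops
c9: I3→R5
c11: I4 finished on FPADD
c12: I2 finished on FPMUL | I4→R2
c13: I2→R0 | issue I5 (FPADD)
c14: I5 read-ops | issue I6 (ALU)
c15: I6 read-ops
c16: I6 finished on ALU
c17: I5 finished on FPADD | I6→R6
c18: I5→R4
c19: issue I7 (FPADD)
c20: I7 read-ops
c23: I7 finished on FPADD
c24: I7→R2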